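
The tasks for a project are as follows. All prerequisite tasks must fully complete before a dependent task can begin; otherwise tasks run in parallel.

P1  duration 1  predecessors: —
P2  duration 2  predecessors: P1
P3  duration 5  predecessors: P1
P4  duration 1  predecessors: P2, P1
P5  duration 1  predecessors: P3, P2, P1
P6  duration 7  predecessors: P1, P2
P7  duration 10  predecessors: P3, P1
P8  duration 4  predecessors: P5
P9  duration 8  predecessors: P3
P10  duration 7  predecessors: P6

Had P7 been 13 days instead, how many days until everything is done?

Actual critical path: P1→P2→P6→P10 = 1+2+7+7 = 17 ⇒ 17 days.
P7 has 1 day of float (longest path through it is 16).
Now P1→P3→P7 = 1+5+13 = 19 is longest, so the finish becomes 19 days.

19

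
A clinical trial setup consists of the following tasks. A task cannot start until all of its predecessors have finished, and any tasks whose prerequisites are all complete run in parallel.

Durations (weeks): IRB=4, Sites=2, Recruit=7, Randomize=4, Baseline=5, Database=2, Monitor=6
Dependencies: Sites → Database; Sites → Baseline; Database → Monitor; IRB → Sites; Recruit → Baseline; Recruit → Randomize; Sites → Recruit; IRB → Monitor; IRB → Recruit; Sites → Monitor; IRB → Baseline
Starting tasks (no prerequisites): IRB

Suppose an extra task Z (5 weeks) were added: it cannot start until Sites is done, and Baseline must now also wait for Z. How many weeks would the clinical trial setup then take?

18

Originally the clinical trial setup takes 18 weeks.
With Z inserted, Baseline now waits for max(Sites, IRB, Recruit, Z).
New critical path: IRB→Sites→Recruit→Baseline = 4+2+7+5 = 18 ⇒ 18 weeks.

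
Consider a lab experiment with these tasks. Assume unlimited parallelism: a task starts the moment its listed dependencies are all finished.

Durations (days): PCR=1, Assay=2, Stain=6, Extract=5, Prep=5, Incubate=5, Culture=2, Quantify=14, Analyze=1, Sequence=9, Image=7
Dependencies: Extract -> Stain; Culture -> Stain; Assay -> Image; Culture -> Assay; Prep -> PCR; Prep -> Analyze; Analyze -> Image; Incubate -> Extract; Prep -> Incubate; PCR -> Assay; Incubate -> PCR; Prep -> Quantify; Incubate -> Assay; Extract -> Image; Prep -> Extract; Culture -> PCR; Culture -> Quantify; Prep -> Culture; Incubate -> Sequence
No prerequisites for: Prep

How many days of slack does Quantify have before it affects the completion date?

1

Prep→Incubate→Extract→Image = 5+5+5+7 = 22 sets the makespan at 22 days.
Quantify finishes as early as 21 and must finish by 22.
Float = 22 − 21 = 1.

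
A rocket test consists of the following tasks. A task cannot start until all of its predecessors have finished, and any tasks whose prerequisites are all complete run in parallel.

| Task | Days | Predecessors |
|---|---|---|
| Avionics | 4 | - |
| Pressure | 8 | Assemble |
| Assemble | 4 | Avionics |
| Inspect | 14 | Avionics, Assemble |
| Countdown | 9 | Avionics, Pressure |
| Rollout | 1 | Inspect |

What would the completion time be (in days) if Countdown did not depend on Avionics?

Original critical path: Avionics→Assemble→Pressure→Countdown = 4+4+8+9 = 25 ⇒ 25 days.
Dropping Avionics→Countdown doesn't change Countdown's earliest start (16); another predecessor still binds.
The longest chain is now Avionics→Assemble→Pressure→Countdown = 4+4+8+9 = 25, so the schedule takes 25 days.

25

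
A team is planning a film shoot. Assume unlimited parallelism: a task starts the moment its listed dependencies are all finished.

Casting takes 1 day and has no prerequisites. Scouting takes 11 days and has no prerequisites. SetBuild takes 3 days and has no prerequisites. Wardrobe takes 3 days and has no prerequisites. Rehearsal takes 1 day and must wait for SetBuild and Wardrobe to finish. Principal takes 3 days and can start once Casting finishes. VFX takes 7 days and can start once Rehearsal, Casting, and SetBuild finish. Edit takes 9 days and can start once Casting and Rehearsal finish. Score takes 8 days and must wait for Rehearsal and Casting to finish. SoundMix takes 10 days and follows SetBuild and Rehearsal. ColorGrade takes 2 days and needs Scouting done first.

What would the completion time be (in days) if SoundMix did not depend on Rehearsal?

With the dependency in place, SetBuild→Rehearsal→SoundMix = 3+1+10 = 14 sets the finish at 14 days.
Without Rehearsal→SoundMix, SoundMix's earliest start moves from 4 to 3.
The longest chain is now Scouting→ColorGrade = 11+2 = 13, so the job takes 13 days.

13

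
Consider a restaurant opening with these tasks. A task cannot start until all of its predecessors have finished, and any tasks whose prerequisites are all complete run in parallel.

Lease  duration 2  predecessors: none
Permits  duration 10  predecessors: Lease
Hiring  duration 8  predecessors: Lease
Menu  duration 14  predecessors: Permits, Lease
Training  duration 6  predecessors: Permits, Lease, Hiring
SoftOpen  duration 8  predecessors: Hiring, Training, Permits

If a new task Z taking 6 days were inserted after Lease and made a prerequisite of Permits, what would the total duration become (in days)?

Originally the job takes 26 days.
With Z inserted, Permits now waits for max(Lease, Z).
New critical path: Lease→Z→Permits→Menu = 2+6+10+14 = 32 ⇒ 32 days.

32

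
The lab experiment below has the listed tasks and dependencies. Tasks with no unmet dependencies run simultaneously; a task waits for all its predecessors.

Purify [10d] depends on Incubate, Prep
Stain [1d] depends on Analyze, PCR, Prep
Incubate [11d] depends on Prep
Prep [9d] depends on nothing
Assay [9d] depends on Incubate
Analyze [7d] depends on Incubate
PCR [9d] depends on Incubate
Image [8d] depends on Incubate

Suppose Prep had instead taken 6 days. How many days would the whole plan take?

As given, the longest chain is Prep→Incubate→PCR→Stain = 9+11+9+1 = 30, so the finish is 30 days.
Prep lies on that path, so at 6 days the path becomes 27 days.
No other chain overtakes it, so the finish is 27 days.

27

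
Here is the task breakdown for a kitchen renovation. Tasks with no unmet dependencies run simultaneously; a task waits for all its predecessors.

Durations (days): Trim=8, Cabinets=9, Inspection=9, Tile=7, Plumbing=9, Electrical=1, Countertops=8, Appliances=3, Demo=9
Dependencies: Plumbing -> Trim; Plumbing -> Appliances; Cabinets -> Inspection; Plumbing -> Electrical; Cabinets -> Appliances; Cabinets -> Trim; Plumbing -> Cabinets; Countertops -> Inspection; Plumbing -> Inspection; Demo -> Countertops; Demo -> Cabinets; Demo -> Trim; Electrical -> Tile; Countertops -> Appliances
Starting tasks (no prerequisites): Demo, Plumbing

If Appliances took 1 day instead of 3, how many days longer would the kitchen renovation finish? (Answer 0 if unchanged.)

The binding path is Demo→Cabinets→Inspection = 9+9+9 = 27; finish at 27 days.
The longest path through Appliances is only 21 days, so Appliances has float 6.
No other chain overtakes it, so the finish is 27 days.
Change in finish: 27 − 27 = +0 days.

0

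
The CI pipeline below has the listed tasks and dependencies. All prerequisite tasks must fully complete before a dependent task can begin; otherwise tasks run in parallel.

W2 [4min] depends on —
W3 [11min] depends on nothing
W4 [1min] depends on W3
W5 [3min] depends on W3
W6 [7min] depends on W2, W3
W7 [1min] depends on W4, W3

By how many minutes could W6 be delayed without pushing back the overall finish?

0

W3→W6 = 11+7 = 18 sets the makespan at 18 minutes.
Longest path through W6: 18 minutes (earliest finish 18, latest finish 18).
Float = 18 − 18 = 0.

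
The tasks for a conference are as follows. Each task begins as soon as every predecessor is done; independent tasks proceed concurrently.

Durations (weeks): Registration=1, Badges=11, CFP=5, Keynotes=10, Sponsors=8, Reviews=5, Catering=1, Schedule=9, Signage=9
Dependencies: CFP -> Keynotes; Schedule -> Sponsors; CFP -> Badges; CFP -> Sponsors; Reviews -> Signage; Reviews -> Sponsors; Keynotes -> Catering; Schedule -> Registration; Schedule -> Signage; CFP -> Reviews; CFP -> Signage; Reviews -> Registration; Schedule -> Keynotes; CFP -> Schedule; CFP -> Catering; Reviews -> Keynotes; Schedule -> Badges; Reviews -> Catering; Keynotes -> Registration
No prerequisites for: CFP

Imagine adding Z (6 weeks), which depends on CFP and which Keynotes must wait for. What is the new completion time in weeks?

25

Originally the schedule takes 25 weeks.
With Z inserted, Keynotes now waits for max(CFP, Reviews, Schedule, Z).
New critical path: CFP→Schedule→Keynotes→Registration = 5+9+10+1 = 25 ⇒ 25 weeks.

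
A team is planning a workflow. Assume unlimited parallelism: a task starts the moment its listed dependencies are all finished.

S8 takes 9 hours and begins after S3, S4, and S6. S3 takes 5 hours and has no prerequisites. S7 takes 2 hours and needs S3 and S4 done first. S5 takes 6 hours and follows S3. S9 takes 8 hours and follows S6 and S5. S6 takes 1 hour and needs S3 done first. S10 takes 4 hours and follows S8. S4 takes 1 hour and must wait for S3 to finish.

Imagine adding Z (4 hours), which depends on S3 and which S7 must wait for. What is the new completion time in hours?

19

Originally the plan takes 19 hours.
With Z inserted, S7 now waits for max(S3, S4, Z).
New critical path: S3→S4→S8→S10 = 5+1+9+4 = 19 ⇒ 19 hours.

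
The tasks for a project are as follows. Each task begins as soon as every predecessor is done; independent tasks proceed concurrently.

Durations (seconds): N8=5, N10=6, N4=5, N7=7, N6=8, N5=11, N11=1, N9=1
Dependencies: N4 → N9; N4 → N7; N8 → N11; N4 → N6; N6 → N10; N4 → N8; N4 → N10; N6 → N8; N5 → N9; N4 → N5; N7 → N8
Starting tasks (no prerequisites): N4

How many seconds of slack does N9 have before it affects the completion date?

N4→N6→N8→N11 = 5+8+5+1 = 19 sets the makespan at 19 seconds.
The longest chain containing N9 totals 17 seconds.
Slack of N9 = 18 − 16 = 2 seconds.

2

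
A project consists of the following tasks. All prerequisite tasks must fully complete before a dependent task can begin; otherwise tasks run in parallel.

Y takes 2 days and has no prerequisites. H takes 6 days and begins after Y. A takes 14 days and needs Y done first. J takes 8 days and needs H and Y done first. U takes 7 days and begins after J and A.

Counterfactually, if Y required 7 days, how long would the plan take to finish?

Baseline: Y→H→J→U = 2+6+8+7 = 23 → 23 days.
Y lies on that path, so at 7 days the path becomes 28 days.
No other chain overtakes it, so the finish is 28 days.

28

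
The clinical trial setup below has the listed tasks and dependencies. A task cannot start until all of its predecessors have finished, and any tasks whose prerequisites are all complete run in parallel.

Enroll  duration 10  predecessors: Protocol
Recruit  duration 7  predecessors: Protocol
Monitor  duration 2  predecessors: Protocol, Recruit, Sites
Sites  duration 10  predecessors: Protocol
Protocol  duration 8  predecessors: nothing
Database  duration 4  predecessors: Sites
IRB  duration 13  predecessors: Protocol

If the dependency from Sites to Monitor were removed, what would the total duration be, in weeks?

Original critical path: Protocol→Sites→Database = 8+10+4 = 22 ⇒ 22 weeks.
Without Sites→Monitor, Monitor's earliest start moves from 18 to 15.
The longest chain is now Protocol→Sites→Database = 8+10+4 = 22, so the schedule takes 22 weeks.

22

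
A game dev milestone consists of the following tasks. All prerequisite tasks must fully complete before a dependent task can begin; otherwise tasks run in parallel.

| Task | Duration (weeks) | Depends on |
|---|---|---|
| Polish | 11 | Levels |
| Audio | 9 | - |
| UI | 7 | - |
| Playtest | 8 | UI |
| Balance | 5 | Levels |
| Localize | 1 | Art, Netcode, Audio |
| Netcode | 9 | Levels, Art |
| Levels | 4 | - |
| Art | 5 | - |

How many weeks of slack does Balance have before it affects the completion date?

6

Critical path: Art→Netcode→Localize = 5+9+1 = 15, so the finish is 15 weeks.
Balance finishes as early as 9 and must finish by 15.
Slack of Balance = 10 − 4 = 6 weeks.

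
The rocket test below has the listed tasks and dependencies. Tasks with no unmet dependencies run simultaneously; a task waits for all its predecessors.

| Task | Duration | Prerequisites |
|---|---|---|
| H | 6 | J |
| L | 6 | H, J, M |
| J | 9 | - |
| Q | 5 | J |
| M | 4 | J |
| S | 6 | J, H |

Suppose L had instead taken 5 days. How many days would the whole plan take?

21

Baseline: J→H→L = 9+6+6 = 21 → 21 days.
L lies on that path, so at 5 days the path becomes 20 days.
The binding chain switches to J→H→S = 9+6+6 = 21; finish 21 days.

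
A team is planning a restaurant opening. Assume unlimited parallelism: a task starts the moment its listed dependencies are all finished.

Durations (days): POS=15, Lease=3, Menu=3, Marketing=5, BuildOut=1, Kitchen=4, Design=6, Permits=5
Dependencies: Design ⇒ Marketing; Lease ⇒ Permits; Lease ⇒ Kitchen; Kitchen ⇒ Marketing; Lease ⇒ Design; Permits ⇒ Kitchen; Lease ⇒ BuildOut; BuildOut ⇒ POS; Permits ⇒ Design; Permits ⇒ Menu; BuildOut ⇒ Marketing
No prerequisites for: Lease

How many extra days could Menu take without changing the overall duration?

8

Lease→Permits→Design→Marketing = 3+5+6+5 = 19 sets the makespan at 19 days.
The longest chain containing Menu totals 11 days.
So Menu can slip 19 − 11 = 8 days.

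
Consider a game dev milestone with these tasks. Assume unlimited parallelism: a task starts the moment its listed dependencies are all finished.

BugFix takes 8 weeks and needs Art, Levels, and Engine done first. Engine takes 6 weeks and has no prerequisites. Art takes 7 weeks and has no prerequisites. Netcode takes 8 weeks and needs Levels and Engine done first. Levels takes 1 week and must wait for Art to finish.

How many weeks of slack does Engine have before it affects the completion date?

2

The longest chain is Art→Levels→Netcode = 7+1+8 = 16; overall finish 16 weeks.
The longest chain containing Engine totals 14 weeks.
Float = 16 − 14 = 2.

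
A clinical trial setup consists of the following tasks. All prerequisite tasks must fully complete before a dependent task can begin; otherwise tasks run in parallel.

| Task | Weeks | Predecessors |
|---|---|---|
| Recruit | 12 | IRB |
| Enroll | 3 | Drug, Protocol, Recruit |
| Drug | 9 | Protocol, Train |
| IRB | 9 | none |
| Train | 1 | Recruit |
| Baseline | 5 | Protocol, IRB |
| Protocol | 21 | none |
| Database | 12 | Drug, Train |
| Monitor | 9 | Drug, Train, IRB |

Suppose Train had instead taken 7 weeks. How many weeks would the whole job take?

49

The binding path is IRB→Recruit→Train→Drug→Database = 9+12+1+9+12 = 43; finish at 43 weeks.
Train is on the critical path; changing it to 7 makes that path 49 weeks.
That remains the longest chain; total 49 weeks.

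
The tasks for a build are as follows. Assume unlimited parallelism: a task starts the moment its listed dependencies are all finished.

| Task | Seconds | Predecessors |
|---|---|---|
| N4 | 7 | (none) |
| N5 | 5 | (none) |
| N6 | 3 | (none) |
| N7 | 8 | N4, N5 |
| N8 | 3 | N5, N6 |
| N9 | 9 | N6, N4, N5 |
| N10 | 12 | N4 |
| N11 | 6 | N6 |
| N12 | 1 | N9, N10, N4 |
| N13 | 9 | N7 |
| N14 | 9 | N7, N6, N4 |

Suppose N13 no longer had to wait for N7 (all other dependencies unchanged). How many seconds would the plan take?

Original critical path: N4→N7→N13 = 7+8+9 = 24 ⇒ 24 seconds.
Without N7→N13, N13's earliest start moves from 15 to 0.
After: N4→N7→N14 = 7+8+9 = 24 → 24 seconds.

24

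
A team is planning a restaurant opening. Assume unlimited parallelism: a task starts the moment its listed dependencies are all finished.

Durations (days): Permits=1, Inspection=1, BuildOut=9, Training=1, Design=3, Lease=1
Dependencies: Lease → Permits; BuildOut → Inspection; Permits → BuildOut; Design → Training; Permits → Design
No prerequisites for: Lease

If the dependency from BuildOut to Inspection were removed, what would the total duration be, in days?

With the dependency in place, Lease→Permits→BuildOut→Inspection = 1+1+9+1 = 12 sets the finish at 12 days.
Without BuildOut→Inspection, Inspection's earliest start moves from 11 to 0.
After: Lease→Permits→BuildOut = 1+1+9 = 11 → 11 days.

11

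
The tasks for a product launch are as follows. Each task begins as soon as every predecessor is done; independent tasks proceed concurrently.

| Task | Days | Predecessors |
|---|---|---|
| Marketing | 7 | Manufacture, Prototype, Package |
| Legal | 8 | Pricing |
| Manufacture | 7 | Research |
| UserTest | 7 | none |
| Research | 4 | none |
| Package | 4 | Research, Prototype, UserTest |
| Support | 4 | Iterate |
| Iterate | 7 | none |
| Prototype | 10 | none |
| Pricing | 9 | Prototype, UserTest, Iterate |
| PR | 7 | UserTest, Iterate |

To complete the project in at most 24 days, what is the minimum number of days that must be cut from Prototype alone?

Current finish: 27 days; target: 24.
Prototype is on every critical path, so each day cut from Prototype cuts the finish by one (this holds down to a finish of 24).
Need 27 − 24 = 3 days off Prototype → Prototype becomes 7 days, finish becomes 24.

3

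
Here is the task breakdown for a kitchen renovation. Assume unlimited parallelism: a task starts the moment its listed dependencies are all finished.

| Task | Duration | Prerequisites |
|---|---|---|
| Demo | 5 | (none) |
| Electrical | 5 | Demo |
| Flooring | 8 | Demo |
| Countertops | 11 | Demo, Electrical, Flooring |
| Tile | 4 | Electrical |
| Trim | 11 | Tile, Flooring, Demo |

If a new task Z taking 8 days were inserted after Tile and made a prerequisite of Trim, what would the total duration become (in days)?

33

Originally the job takes 25 days.
With Z inserted, Trim now waits for max(Tile, Flooring, Demo, Z).
New critical path: Demo→Electrical→Tile→Z→Trim = 5+5+4+8+11 = 33 ⇒ 33 days.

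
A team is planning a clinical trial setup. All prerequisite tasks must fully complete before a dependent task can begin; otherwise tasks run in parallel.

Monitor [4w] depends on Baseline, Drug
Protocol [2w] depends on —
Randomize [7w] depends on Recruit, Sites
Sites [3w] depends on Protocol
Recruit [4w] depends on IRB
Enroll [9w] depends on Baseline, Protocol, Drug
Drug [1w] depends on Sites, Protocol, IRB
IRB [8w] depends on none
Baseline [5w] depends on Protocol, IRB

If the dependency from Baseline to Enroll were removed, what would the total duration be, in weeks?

19

With the dependency in place, IRB→Baseline→Enroll = 8+5+9 = 22 sets the finish at 22 weeks.
Without Baseline→Enroll, Enroll's earliest start moves from 13 to 9.
New critical path: IRB→Recruit→Randomize = 8+4+7 = 19 ⇒ 19 weeks.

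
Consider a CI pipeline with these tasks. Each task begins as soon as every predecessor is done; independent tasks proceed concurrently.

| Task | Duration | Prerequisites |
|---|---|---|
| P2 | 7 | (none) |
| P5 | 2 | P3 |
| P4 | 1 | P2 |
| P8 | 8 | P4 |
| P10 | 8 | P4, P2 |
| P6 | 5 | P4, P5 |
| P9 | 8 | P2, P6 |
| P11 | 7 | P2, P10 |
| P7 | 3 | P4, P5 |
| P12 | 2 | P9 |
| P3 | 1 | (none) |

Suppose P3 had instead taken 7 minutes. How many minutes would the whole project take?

24

As given, the longest chain is P2→P4→P6→P9→P12 = 7+1+5+8+2 = 23, so the finish is 23 minutes.
P3 is off the critical path — its longest chain is 18 minutes, giving 5 of slack.
New critical path: P3→P5→P6→P9→P12 = 7+2+5+8+2 = 24 ⇒ 24 minutes.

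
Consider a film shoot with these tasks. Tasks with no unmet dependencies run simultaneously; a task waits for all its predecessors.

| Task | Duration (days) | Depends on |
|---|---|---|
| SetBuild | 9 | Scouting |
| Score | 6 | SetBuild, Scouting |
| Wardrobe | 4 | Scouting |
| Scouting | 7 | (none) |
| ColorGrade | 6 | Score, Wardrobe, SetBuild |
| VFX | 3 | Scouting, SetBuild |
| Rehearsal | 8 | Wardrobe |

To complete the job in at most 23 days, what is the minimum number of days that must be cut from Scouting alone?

Current finish: 28 days; target: 23.
Scouting is on every critical path, so each day cut from Scouting cuts the finish by one (this holds down to a finish of 22).
Need 28 − 23 = 5 days off Scouting → Scouting becomes 2 days, finish becomes 23.

5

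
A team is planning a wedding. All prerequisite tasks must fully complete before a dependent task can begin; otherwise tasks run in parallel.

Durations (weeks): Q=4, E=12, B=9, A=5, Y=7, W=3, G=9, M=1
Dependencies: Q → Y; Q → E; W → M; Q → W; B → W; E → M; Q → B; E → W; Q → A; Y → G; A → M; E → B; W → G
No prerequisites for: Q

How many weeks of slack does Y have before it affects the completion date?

17

The longest chain is Q→E→B→W→G = 4+12+9+3+9 = 37; overall finish 37 weeks.
The longest chain containing Y totals 20 weeks.
Float = 37 − 20 = 17.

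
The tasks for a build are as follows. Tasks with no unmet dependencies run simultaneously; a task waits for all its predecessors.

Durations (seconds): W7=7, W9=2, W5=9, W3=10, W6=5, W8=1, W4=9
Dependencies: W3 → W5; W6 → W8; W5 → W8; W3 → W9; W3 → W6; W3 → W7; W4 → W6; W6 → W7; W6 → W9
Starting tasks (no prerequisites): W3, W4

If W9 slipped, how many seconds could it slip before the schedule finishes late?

Critical path: W3→W6→W7 = 10+5+7 = 22, so the finish is 22 seconds.
Longest path through W9: 17 seconds (earliest finish 17, latest finish 22).
So W9 can slip 22 − 17 = 5 seconds.

5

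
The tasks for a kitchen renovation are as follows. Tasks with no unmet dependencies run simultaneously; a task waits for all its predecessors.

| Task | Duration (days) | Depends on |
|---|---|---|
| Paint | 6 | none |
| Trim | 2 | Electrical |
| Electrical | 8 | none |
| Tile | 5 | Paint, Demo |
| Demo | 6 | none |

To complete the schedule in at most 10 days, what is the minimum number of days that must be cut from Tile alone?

1

Current finish: 11 days; target: 10.
Tile is on every critical path, so each day cut from Tile cuts the finish by one (this holds down to a finish of 10).
Need 11 − 10 = 1 day off Tile → Tile becomes 4 days, finish becomes 10.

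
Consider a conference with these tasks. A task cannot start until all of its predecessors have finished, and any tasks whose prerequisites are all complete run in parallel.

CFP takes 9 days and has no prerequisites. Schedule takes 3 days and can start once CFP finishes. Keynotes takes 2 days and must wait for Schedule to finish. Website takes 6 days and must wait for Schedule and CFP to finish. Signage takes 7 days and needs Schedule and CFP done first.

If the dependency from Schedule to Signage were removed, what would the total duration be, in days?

Before: longest chain CFP→Schedule→Signage = 9+3+7 = 19, finish 19.
Without Schedule→Signage, Signage's earliest start moves from 12 to 9.
The longest chain is now CFP→Schedule→Website = 9+3+6 = 18, so the project takes 18 days.

18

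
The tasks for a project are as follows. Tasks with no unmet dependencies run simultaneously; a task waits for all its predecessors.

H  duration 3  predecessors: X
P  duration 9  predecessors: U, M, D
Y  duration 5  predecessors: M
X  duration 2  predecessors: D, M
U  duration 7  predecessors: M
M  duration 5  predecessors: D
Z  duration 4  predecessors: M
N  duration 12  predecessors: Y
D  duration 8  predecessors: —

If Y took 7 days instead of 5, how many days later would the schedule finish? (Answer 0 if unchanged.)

As given, the longest chain is D→M→Y→N = 8+5+5+12 = 30, so the finish is 30 days.
Y is on the critical path; changing it to 7 makes that path 32 days.
That remains the longest chain; total 32 days.
Change in finish: 32 − 30 = +2 days.

2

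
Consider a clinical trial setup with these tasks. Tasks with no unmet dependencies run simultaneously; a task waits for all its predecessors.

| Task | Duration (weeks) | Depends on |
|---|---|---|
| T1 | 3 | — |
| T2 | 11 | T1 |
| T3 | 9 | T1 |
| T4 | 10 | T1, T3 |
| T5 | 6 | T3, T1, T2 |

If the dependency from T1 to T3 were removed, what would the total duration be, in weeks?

20

Before: longest chain T1→T3→T4 = 3+9+10 = 22, finish 22.
Without T1→T3, T3's earliest start moves from 3 to 0.
New critical path: T1→T2→T5 = 3+11+6 = 20 ⇒ 20 weeks.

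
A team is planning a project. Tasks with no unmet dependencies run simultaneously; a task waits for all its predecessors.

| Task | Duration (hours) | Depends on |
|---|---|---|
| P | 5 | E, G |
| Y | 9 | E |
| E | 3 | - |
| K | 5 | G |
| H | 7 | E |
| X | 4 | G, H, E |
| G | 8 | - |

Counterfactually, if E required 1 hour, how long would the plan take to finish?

As given, the longest chain is E→H→X = 3+7+4 = 14, so the finish is 14 hours.
Since E is critical, the -2 change carries straight to that chain (now 12 hours).
Now G→P = 8+5 = 13 is longest, so the finish becomes 13 hours.

13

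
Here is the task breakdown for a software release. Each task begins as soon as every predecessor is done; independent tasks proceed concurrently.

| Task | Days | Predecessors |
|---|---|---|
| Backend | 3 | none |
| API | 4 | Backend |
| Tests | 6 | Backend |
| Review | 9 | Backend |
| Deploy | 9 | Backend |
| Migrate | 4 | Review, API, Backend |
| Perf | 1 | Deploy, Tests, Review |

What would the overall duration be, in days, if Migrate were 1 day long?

Critical path before the change: Backend→Review→Migrate = 3+9+4 = 16 giving 16 days.
Migrate lies on that path, so at 1 day the path becomes 13 days.
The critical path is still Backend→Review→Migrate; finish is now 13 days.

13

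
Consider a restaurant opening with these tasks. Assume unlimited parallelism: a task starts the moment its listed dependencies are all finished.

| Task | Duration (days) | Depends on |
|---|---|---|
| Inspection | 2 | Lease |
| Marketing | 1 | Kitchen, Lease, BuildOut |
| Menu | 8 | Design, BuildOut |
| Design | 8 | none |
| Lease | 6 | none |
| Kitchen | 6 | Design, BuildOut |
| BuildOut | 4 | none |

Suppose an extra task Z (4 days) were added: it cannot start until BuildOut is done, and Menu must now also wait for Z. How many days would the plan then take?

16

Originally the plan takes 16 days.
With Z inserted, Menu now waits for max(Design, BuildOut, Z).
New critical path: Design→Menu = 8+8 = 16 ⇒ 16 days.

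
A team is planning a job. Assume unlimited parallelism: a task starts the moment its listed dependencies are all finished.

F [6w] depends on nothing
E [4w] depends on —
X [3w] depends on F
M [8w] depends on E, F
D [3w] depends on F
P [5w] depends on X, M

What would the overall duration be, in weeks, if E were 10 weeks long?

The binding path is F→M→P = 6+8+5 = 19; finish at 19 weeks.
E is off the critical path — its longest chain is 17 weeks, giving 2 of slack.
New critical path: E→M→P = 10+8+5 = 23 ⇒ 23 weeks.

23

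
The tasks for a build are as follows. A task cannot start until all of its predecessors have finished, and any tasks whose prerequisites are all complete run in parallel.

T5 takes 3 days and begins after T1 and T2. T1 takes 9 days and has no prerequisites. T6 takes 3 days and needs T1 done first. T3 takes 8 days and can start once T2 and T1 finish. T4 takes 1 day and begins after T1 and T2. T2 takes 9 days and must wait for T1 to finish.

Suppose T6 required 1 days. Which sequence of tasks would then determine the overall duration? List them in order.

The binding path is T1→T2→T3 = 9+9+8 = 26; finish at 26 days.
The longest path through T6 is only 12 days, so T6 has float 14.
The critical path is still T1→T2→T3; finish is now 26 days.

T1, T2, T3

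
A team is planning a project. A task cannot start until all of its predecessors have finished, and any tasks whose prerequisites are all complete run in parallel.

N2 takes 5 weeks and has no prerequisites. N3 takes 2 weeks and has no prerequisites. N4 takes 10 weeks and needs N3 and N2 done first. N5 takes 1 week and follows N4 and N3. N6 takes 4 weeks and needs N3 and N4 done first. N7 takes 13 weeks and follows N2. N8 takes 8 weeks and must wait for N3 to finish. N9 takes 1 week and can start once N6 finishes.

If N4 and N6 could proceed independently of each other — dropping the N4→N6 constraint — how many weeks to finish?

18

Original critical path: N2→N4→N6→N9 = 5+10+4+1 = 20 ⇒ 20 weeks.
Without N4→N6, N6's earliest start moves from 15 to 2.
New critical path: N2→N7 = 5+13 = 18 ⇒ 18 weeks.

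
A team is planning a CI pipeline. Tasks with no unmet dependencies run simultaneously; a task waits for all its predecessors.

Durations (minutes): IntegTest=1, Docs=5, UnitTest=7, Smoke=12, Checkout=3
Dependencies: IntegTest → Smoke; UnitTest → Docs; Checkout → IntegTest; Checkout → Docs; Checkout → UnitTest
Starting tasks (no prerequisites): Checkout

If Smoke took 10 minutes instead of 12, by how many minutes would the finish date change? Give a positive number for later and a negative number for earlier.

-1

Baseline: Checkout→IntegTest→Smoke = 3+1+12 = 16 → 16 minutes.
Since Smoke is critical, the -2 change carries straight to that chain (now 14 minutes).
New critical path: Checkout→UnitTest→Docs = 3+7+5 = 15 ⇒ 15 minutes.
Change in finish: 15 − 16 = -1 minutes.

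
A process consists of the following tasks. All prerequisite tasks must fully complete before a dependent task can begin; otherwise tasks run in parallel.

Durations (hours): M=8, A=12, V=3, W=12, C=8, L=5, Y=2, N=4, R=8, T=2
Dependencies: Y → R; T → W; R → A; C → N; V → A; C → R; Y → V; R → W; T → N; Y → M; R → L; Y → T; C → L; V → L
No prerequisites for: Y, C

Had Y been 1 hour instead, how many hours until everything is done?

The binding path is C→R→A = 8+8+12 = 28; finish at 28 hours.
Y has 6 hours of float (longest path through it is 22).
That remains the longest chain; total 28 hours.

28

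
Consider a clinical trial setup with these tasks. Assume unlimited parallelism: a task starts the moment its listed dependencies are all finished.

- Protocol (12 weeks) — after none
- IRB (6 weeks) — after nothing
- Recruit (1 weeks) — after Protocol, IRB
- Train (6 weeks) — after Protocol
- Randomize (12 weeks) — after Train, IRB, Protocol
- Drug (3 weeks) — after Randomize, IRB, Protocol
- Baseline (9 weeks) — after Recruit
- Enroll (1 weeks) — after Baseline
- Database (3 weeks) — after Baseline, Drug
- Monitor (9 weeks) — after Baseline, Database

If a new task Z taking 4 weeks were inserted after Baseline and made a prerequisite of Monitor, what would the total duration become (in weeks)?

45

Originally the project takes 45 weeks.
With Z inserted, Monitor now waits for max(Baseline, Database, Z).
New critical path: Protocol→Train→Randomize→Drug→Database→Monitor = 12+6+12+3+3+9 = 45 ⇒ 45 weeks.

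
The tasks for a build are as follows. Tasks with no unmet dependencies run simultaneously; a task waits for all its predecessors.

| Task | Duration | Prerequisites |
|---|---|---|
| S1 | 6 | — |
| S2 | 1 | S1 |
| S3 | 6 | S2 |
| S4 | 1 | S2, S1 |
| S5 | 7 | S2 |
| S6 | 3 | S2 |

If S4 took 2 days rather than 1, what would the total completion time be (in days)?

Actual critical path: S1→S2→S5 = 6+1+7 = 14 ⇒ 14 days.
S4 has 6 days of float (longest path through it is 8).
No other chain overtakes it, so the finish is 14 days.

14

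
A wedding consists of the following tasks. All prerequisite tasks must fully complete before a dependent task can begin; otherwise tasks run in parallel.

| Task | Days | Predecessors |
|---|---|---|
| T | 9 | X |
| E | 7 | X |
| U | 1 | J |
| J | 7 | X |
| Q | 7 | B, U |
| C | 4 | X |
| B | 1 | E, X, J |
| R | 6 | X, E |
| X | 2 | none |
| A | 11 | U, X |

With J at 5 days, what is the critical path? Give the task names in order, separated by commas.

Critical path before the change: X→J→U→A = 2+7+1+11 = 21 giving 21 days.
J lies on that path, so at 5 days the path becomes 19 days.
No other chain overtakes it, so the finish is 19 days.

X, J, U, A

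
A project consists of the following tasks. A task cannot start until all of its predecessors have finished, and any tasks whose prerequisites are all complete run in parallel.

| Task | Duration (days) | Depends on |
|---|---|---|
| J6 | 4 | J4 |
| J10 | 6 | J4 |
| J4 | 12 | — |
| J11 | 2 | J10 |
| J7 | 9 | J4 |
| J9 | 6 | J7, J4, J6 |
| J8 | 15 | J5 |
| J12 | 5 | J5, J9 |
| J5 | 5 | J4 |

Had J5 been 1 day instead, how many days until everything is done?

Actual critical path: J4→J5→J8 = 12+5+15 = 32 ⇒ 32 days.
J5 is on the critical path; changing it to 1 makes that path 28 days.
Now J4→J7→J9→J12 = 12+9+6+5 = 32 is longest, so the finish becomes 32 days.

32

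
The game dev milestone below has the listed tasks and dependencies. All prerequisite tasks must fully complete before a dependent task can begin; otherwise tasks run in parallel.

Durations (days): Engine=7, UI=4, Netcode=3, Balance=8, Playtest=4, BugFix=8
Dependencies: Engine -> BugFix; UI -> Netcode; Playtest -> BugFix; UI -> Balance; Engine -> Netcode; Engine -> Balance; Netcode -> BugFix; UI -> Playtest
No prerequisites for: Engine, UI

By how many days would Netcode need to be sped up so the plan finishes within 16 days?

Current finish: 18 days; target: 16.
Netcode is on every critical path, so each day cut from Netcode cuts the finish by one (this holds down to a finish of 16).
Need 18 − 16 = 2 days off Netcode → Netcode becomes 1 day, finish becomes 16.

2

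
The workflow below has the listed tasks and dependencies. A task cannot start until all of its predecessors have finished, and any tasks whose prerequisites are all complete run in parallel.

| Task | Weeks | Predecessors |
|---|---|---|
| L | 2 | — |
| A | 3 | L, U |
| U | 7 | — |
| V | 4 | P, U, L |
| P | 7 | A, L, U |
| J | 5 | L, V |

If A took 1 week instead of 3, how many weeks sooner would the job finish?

Actual critical path: U→A→P→V→J = 7+3+7+4+5 = 26 ⇒ 26 weeks.
Since A is critical, the -2 change carries straight to that chain (now 24 weeks).
No other chain overtakes it, so the finish is 24 weeks.
Change in finish: 24 − 26 = -2 weeks.

2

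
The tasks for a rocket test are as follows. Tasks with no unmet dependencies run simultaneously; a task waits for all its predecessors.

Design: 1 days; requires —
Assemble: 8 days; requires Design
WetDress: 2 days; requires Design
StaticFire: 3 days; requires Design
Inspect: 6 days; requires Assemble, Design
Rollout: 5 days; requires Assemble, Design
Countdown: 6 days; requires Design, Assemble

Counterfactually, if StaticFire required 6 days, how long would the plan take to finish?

15

As given, the longest chain is Design→Assemble→Inspect = 1+8+6 = 15, so the finish is 15 days.
StaticFire is off the critical path — its longest chain is 4 days, giving 11 of slack.
The critical path is still Design→Assemble→Inspect; finish is now 15 days.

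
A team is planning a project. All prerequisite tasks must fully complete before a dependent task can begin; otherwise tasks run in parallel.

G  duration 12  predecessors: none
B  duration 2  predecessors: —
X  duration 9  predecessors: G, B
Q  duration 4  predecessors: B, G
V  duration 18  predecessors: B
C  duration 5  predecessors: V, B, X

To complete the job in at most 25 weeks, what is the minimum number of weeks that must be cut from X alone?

1

Current finish: 26 weeks; target: 25.
X is on every critical path, so each week cut from X cuts the finish by one (this holds down to a finish of 25).
Need 26 − 25 = 1 week off X → X becomes 8 weeks, finish becomes 25.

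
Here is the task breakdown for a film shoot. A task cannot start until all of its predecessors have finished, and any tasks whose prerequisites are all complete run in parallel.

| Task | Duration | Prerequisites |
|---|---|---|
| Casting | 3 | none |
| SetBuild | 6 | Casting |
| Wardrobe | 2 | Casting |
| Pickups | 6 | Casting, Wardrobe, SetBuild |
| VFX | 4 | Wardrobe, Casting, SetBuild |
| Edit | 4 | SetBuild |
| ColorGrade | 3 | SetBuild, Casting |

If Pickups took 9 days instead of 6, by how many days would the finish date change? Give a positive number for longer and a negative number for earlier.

The binding path is Casting→SetBuild→Pickups = 3+6+6 = 15; finish at 15 days.
Pickups is on the critical path; changing it to 9 makes that path 18 days.
That remains the longest chain; total 18 days.
Change in finish: 18 − 15 = +3 days.

3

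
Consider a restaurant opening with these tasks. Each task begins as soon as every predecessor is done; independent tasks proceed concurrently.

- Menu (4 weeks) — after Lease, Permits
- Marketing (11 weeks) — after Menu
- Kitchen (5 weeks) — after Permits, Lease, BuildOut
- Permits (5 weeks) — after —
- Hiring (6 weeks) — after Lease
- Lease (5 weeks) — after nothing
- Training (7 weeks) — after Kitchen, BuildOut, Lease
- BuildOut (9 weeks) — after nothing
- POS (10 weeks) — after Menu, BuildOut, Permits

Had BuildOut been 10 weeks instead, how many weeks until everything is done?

22

The binding path is BuildOut→Kitchen→Training = 9+5+7 = 21; finish at 21 weeks.
BuildOut is on the critical path; changing it to 10 makes that path 22 weeks.
The critical path is still BuildOut→Kitchen→Training; finish is now 22 weeks.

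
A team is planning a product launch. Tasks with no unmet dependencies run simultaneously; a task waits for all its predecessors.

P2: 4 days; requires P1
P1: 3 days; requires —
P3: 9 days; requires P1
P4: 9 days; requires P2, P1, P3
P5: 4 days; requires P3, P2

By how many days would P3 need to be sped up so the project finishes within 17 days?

Current finish: 21 days; target: 17.
P3 is on every critical path, so each day cut from P3 cuts the finish by one (this holds down to a finish of 16).
Need 21 − 17 = 4 days off P3 → P3 becomes 5 days, finish becomes 17.

4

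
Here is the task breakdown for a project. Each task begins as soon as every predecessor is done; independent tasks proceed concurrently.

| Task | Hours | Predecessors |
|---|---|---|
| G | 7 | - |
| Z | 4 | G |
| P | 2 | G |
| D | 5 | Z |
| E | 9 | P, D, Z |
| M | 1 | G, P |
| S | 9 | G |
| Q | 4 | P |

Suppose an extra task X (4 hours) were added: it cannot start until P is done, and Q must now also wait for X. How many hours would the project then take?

Originally the project takes 25 hours.
With X inserted, Q now waits for max(P, X).
New critical path: G→Z→D→E = 7+4+5+9 = 25 ⇒ 25 hours.

25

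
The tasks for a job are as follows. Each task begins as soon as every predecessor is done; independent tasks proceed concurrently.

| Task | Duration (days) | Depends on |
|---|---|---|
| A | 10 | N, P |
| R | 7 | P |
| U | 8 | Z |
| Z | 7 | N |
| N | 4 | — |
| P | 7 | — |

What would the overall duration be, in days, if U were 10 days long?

Baseline: N→Z→U = 4+7+8 = 19 → 19 days.
Since U is critical, the +2 change carries straight to that chain (now 21 days).
That remains the longest chain; total 21 days.

21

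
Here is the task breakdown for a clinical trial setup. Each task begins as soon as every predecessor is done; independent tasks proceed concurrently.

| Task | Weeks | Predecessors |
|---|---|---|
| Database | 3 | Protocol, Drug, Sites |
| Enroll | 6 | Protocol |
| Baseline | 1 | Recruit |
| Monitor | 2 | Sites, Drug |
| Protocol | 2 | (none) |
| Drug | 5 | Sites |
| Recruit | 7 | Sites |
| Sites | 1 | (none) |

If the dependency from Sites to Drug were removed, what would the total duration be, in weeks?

9

Before: longest chain Sites→Recruit→Baseline = 1+7+1 = 9, finish 9.
Without Sites→Drug, Drug's earliest start moves from 1 to 0.
After: Sites→Recruit→Baseline = 1+7+1 = 9 → 9 weeks.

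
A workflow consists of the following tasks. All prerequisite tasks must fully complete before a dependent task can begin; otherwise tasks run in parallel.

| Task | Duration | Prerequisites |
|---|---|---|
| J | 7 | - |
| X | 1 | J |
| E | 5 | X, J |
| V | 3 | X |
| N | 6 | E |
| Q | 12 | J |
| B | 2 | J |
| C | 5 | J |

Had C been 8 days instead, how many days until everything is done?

19

Critical path before the change: J→X→E→N = 7+1+5+6 = 19 giving 19 days.
C has 7 days of float (longest path through it is 12).
No other chain overtakes it, so the finish is 19 days.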